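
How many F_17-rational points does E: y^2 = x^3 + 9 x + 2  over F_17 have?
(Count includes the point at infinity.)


For each x in F_17, count y with y^2 = x^3 + 9 x + 2 mod 17:
  x = 0: RHS = 2, y in [6, 11]  -> 2 point(s)
  x = 4: RHS = 0, y in [0]  -> 1 point(s)
  x = 5: RHS = 2, y in [6, 11]  -> 2 point(s)
  x = 6: RHS = 0, y in [0]  -> 1 point(s)
  x = 7: RHS = 0, y in [0]  -> 1 point(s)
  x = 8: RHS = 8, y in [5, 12]  -> 2 point(s)
  x = 9: RHS = 13, y in [8, 9]  -> 2 point(s)
  x = 10: RHS = 4, y in [2, 15]  -> 2 point(s)
  x = 11: RHS = 4, y in [2, 15]  -> 2 point(s)
  x = 12: RHS = 2, y in [6, 11]  -> 2 point(s)
  x = 13: RHS = 4, y in [2, 15]  -> 2 point(s)
  x = 14: RHS = 16, y in [4, 13]  -> 2 point(s)
  x = 16: RHS = 9, y in [3, 14]  -> 2 point(s)
Affine points: 23. Add the point at infinity: total = 24.

#E(F_17) = 24


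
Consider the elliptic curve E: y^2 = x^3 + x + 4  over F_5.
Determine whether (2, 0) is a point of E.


Check whether y^2 = x^3 + 1 x + 4 (mod 5) for (x, y) = (2, 0).
LHS: y^2 = 0^2 mod 5 = 0
RHS: x^3 + 1 x + 4 = 2^3 + 1*2 + 4 mod 5 = 4
LHS != RHS

No, not on the curve


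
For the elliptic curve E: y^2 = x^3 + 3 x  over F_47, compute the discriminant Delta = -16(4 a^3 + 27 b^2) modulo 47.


4 a^3 + 27 b^2 = 4*3^3 + 27*0^2 = 108 + 0 = 108
Delta = -16 * (108) = -1728
Delta mod 47 = 11

Delta = 11 (mod 47)


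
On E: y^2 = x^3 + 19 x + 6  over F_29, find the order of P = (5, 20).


Compute successive multiples of P until we hit O:
  1P = (5, 20)
  2P = (23, 16)
  3P = (10, 23)
  4P = (19, 18)
  5P = (21, 3)
  6P = (9, 6)
  7P = (20, 18)
  8P = (20, 11)
  ... (continuing to 15P)
  15P = O

ord(P) = 15


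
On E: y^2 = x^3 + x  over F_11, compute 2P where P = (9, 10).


k = 2 = 10_2 (binary, LSB first: 01)
Double-and-add from P = (9, 10):
  bit 0 = 0: acc unchanged = O
  bit 1 = 1: acc = O + (5, 8) = (5, 8)

2P = (5, 8)


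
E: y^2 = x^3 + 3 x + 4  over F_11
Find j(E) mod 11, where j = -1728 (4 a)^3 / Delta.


Delta = -16(4 a^3 + 27 b^2) mod 11 = 6
-1728 * (4 a)^3 = -1728 * (4*3)^3 mod 11 = 10
j = 10 * 6^(-1) mod 11 = 9

j = 9 (mod 11)


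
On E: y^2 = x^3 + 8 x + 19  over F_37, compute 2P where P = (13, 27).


Doubling: s = (3 x1^2 + a) / (2 y1)
s = (3*13^2 + 8) / (2*27) mod 37 = 2
x3 = s^2 - 2 x1 mod 37 = 2^2 - 2*13 = 15
y3 = s (x1 - x3) - y1 mod 37 = 2 * (13 - 15) - 27 = 6

2P = (15, 6)


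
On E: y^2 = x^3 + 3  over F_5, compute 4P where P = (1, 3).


k = 4 = 100_2 (binary, LSB first: 001)
Double-and-add from P = (1, 3):
  bit 0 = 0: acc unchanged = O
  bit 1 = 0: acc unchanged = O
  bit 2 = 1: acc = O + (2, 1) = (2, 1)

4P = (2, 1)


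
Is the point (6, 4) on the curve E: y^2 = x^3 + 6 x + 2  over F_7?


Check whether y^2 = x^3 + 6 x + 2 (mod 7) for (x, y) = (6, 4).
LHS: y^2 = 4^2 mod 7 = 2
RHS: x^3 + 6 x + 2 = 6^3 + 6*6 + 2 mod 7 = 2
LHS = RHS

Yes, on the curve


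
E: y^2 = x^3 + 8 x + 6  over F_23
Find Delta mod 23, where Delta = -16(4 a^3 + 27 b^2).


4 a^3 + 27 b^2 = 4*8^3 + 27*6^2 = 2048 + 972 = 3020
Delta = -16 * (3020) = -48320
Delta mod 23 = 3

Delta = 3 (mod 23)


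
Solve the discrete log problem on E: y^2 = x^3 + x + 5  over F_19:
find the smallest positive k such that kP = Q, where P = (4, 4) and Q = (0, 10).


Enumerate multiples of P until we hit Q = (0, 10):
  1P = (4, 4)
  2P = (12, 4)
  3P = (3, 15)
  4P = (0, 9)
  5P = (13, 12)
  6P = (11, 13)
  7P = (1, 8)
  8P = (1, 11)
  9P = (11, 6)
  10P = (13, 7)
  11P = (0, 10)
Match found at i = 11.

k = 11


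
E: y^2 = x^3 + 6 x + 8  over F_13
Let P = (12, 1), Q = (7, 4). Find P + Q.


P != Q, so use the chord formula.
s = (y2 - y1) / (x2 - x1) = (3) / (8) mod 13 = 2
x3 = s^2 - x1 - x2 mod 13 = 2^2 - 12 - 7 = 11
y3 = s (x1 - x3) - y1 mod 13 = 2 * (12 - 11) - 1 = 1

P + Q = (11, 1)


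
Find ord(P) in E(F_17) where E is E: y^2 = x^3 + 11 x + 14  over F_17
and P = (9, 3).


Compute successive multiples of P until we hit O:
  1P = (9, 3)
  2P = (8, 11)
  3P = (13, 12)
  4P = (16, 11)
  5P = (11, 2)
  6P = (10, 6)
  7P = (7, 3)
  8P = (1, 14)
  ... (continuing to 21P)
  21P = O

ord(P) = 21


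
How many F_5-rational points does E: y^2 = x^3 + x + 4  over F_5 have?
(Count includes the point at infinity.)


For each x in F_5, count y with y^2 = x^3 + 1 x + 4 mod 5:
  x = 0: RHS = 4, y in [2, 3]  -> 2 point(s)
  x = 1: RHS = 1, y in [1, 4]  -> 2 point(s)
  x = 2: RHS = 4, y in [2, 3]  -> 2 point(s)
  x = 3: RHS = 4, y in [2, 3]  -> 2 point(s)
Affine points: 8. Add the point at infinity: total = 9.

#E(F_5) = 9


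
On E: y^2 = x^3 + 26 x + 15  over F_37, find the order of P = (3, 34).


Compute successive multiples of P until we hit O:
  1P = (3, 34)
  2P = (34, 24)
  3P = (11, 2)
  4P = (2, 36)
  5P = (36, 32)
  6P = (26, 10)
  7P = (20, 32)
  8P = (24, 12)
  ... (continuing to 27P)
  27P = O

ord(P) = 27


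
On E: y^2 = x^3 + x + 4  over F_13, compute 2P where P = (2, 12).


Doubling: s = (3 x1^2 + a) / (2 y1)
s = (3*2^2 + 1) / (2*12) mod 13 = 0
x3 = s^2 - 2 x1 mod 13 = 0^2 - 2*2 = 9
y3 = s (x1 - x3) - y1 mod 13 = 0 * (2 - 9) - 12 = 1

2P = (9, 1)


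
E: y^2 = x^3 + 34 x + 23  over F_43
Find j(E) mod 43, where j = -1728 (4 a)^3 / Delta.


Delta = -16(4 a^3 + 27 b^2) mod 43 = 18
-1728 * (4 a)^3 = -1728 * (4*34)^3 mod 43 = 8
j = 8 * 18^(-1) mod 43 = 10

j = 10 (mod 43)


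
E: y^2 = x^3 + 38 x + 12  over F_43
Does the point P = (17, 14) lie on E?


Check whether y^2 = x^3 + 38 x + 12 (mod 43) for (x, y) = (17, 14).
LHS: y^2 = 14^2 mod 43 = 24
RHS: x^3 + 38 x + 12 = 17^3 + 38*17 + 12 mod 43 = 24
LHS = RHS

Yes, on the curve


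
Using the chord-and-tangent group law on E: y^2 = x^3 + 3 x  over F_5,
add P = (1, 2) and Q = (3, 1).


P != Q, so use the chord formula.
s = (y2 - y1) / (x2 - x1) = (4) / (2) mod 5 = 2
x3 = s^2 - x1 - x2 mod 5 = 2^2 - 1 - 3 = 0
y3 = s (x1 - x3) - y1 mod 5 = 2 * (1 - 0) - 2 = 0

P + Q = (0, 0)


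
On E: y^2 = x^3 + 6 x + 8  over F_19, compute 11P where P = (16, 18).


k = 11 = 1011_2 (binary, LSB first: 1101)
Double-and-add from P = (16, 18):
  bit 0 = 1: acc = O + (16, 18) = (16, 18)
  bit 1 = 1: acc = (16, 18) + (17, 8) = (10, 17)
  bit 2 = 0: acc unchanged = (10, 17)
  bit 3 = 1: acc = (10, 17) + (5, 12) = (5, 7)

11P = (5, 7)


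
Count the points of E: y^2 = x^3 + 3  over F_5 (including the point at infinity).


For each x in F_5, count y with y^2 = x^3 + 0 x + 3 mod 5:
  x = 1: RHS = 4, y in [2, 3]  -> 2 point(s)
  x = 2: RHS = 1, y in [1, 4]  -> 2 point(s)
  x = 3: RHS = 0, y in [0]  -> 1 point(s)
Affine points: 5. Add the point at infinity: total = 6.

#E(F_5) = 6


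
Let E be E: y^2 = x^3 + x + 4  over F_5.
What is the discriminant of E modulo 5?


4 a^3 + 27 b^2 = 4*1^3 + 27*4^2 = 4 + 432 = 436
Delta = -16 * (436) = -6976
Delta mod 5 = 4

Delta = 4 (mod 5)


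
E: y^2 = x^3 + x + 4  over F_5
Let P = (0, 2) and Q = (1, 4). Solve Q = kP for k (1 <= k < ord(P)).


Enumerate multiples of P until we hit Q = (1, 4):
  1P = (0, 2)
  2P = (1, 4)
Match found at i = 2.

k = 2


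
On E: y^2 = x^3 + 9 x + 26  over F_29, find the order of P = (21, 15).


Compute successive multiples of P until we hit O:
  1P = (21, 15)
  2P = (20, 12)
  3P = (26, 28)
  4P = (5, 15)
  5P = (3, 14)
  6P = (11, 21)
  7P = (2, 20)
  8P = (28, 25)
  ... (continuing to 19P)
  19P = O

ord(P) = 19


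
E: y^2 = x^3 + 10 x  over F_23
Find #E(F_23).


For each x in F_23, count y with y^2 = x^3 + 10 x + 0 mod 23:
  x = 0: RHS = 0, y in [0]  -> 1 point(s)
  x = 4: RHS = 12, y in [9, 14]  -> 2 point(s)
  x = 6: RHS = 0, y in [0]  -> 1 point(s)
  x = 12: RHS = 8, y in [10, 13]  -> 2 point(s)
  x = 13: RHS = 4, y in [2, 21]  -> 2 point(s)
  x = 14: RHS = 9, y in [3, 20]  -> 2 point(s)
  x = 15: RHS = 6, y in [11, 12]  -> 2 point(s)
  x = 16: RHS = 1, y in [1, 22]  -> 2 point(s)
  x = 17: RHS = 0, y in [0]  -> 1 point(s)
  x = 18: RHS = 9, y in [3, 20]  -> 2 point(s)
  x = 20: RHS = 12, y in [9, 14]  -> 2 point(s)
  x = 21: RHS = 18, y in [8, 15]  -> 2 point(s)
  x = 22: RHS = 12, y in [9, 14]  -> 2 point(s)
Affine points: 23. Add the point at infinity: total = 24.

#E(F_23) = 24


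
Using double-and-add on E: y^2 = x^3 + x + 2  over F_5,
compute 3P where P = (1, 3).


k = 3 = 11_2 (binary, LSB first: 11)
Double-and-add from P = (1, 3):
  bit 0 = 1: acc = O + (1, 3) = (1, 3)
  bit 1 = 1: acc = (1, 3) + (4, 0) = (1, 2)

3P = (1, 2)


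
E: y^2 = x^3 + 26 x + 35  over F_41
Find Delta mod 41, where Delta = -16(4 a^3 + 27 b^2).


4 a^3 + 27 b^2 = 4*26^3 + 27*35^2 = 70304 + 33075 = 103379
Delta = -16 * (103379) = -1654064
Delta mod 41 = 40

Delta = 40 (mod 41)


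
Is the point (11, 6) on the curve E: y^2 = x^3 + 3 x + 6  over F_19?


Check whether y^2 = x^3 + 3 x + 6 (mod 19) for (x, y) = (11, 6).
LHS: y^2 = 6^2 mod 19 = 17
RHS: x^3 + 3 x + 6 = 11^3 + 3*11 + 6 mod 19 = 2
LHS != RHS

No, not on the curve


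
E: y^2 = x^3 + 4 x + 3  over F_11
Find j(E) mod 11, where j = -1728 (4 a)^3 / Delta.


Delta = -16(4 a^3 + 27 b^2) mod 11 = 2
-1728 * (4 a)^3 = -1728 * (4*4)^3 mod 11 = 7
j = 7 * 2^(-1) mod 11 = 9

j = 9 (mod 11)


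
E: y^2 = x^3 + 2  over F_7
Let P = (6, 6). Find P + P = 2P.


Doubling: s = (3 x1^2 + a) / (2 y1)
s = (3*6^2 + 0) / (2*6) mod 7 = 2
x3 = s^2 - 2 x1 mod 7 = 2^2 - 2*6 = 6
y3 = s (x1 - x3) - y1 mod 7 = 2 * (6 - 6) - 6 = 1

2P = (6, 1)


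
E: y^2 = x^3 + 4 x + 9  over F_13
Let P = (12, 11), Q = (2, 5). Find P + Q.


P != Q, so use the chord formula.
s = (y2 - y1) / (x2 - x1) = (7) / (3) mod 13 = 11
x3 = s^2 - x1 - x2 mod 13 = 11^2 - 12 - 2 = 3
y3 = s (x1 - x3) - y1 mod 13 = 11 * (12 - 3) - 11 = 10

P + Q = (3, 10)


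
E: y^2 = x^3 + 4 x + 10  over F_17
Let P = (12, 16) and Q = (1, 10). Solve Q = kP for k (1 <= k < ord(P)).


Enumerate multiples of P until we hit Q = (1, 10):
  1P = (12, 16)
  2P = (2, 14)
  3P = (1, 10)
Match found at i = 3.

k = 3


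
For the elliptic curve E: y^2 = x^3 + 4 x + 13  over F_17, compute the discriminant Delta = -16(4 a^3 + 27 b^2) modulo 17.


4 a^3 + 27 b^2 = 4*4^3 + 27*13^2 = 256 + 4563 = 4819
Delta = -16 * (4819) = -77104
Delta mod 17 = 8

Delta = 8 (mod 17)


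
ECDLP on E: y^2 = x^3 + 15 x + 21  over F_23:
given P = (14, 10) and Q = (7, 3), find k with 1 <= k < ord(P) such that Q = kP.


Enumerate multiples of P until we hit Q = (7, 3):
  1P = (14, 10)
  2P = (8, 3)
  3P = (3, 22)
  4P = (7, 20)
  5P = (20, 15)
  6P = (21, 11)
  7P = (19, 9)
  8P = (2, 6)
  9P = (2, 17)
  10P = (19, 14)
  11P = (21, 12)
  12P = (20, 8)
  13P = (7, 3)
Match found at i = 13.

k = 13


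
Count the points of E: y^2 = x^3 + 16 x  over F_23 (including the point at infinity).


For each x in F_23, count y with y^2 = x^3 + 16 x + 0 mod 23:
  x = 0: RHS = 0, y in [0]  -> 1 point(s)
  x = 3: RHS = 6, y in [11, 12]  -> 2 point(s)
  x = 4: RHS = 13, y in [6, 17]  -> 2 point(s)
  x = 6: RHS = 13, y in [6, 17]  -> 2 point(s)
  x = 7: RHS = 18, y in [8, 15]  -> 2 point(s)
  x = 11: RHS = 12, y in [9, 14]  -> 2 point(s)
  x = 13: RHS = 13, y in [6, 17]  -> 2 point(s)
  x = 14: RHS = 1, y in [1, 22]  -> 2 point(s)
  x = 15: RHS = 4, y in [2, 21]  -> 2 point(s)
  x = 18: RHS = 2, y in [5, 18]  -> 2 point(s)
  x = 21: RHS = 6, y in [11, 12]  -> 2 point(s)
  x = 22: RHS = 6, y in [11, 12]  -> 2 point(s)
Affine points: 23. Add the point at infinity: total = 24.

#E(F_23) = 24


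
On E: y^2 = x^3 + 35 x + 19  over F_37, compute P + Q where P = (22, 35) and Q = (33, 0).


P != Q, so use the chord formula.
s = (y2 - y1) / (x2 - x1) = (2) / (11) mod 37 = 17
x3 = s^2 - x1 - x2 mod 37 = 17^2 - 22 - 33 = 12
y3 = s (x1 - x3) - y1 mod 37 = 17 * (22 - 12) - 35 = 24

P + Q = (12, 24)


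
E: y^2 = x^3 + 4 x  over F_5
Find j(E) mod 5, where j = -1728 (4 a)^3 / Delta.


Delta = -16(4 a^3 + 27 b^2) mod 5 = 4
-1728 * (4 a)^3 = -1728 * (4*4)^3 mod 5 = 2
j = 2 * 4^(-1) mod 5 = 3

j = 3 (mod 5)


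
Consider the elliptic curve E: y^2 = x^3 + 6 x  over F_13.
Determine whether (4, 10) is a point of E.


Check whether y^2 = x^3 + 6 x + 0 (mod 13) for (x, y) = (4, 10).
LHS: y^2 = 10^2 mod 13 = 9
RHS: x^3 + 6 x + 0 = 4^3 + 6*4 + 0 mod 13 = 10
LHS != RHS

No, not on the curve


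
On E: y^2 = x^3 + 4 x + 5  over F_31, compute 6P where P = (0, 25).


k = 6 = 110_2 (binary, LSB first: 011)
Double-and-add from P = (0, 25):
  bit 0 = 0: acc unchanged = O
  bit 1 = 1: acc = O + (7, 29) = (7, 29)
  bit 2 = 1: acc = (7, 29) + (18, 22) = (0, 6)

6P = (0, 6)


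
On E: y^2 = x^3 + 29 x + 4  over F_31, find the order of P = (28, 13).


Compute successive multiples of P until we hit O:
  1P = (28, 13)
  2P = (0, 2)
  3P = (13, 25)
  4P = (8, 2)
  5P = (27, 17)
  6P = (23, 29)
  7P = (20, 11)
  8P = (16, 21)
  ... (continuing to 36P)
  36P = O

ord(P) = 36


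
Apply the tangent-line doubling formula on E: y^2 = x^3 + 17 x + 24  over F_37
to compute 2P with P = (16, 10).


Doubling: s = (3 x1^2 + a) / (2 y1)
s = (3*16^2 + 17) / (2*10) mod 37 = 30
x3 = s^2 - 2 x1 mod 37 = 30^2 - 2*16 = 17
y3 = s (x1 - x3) - y1 mod 37 = 30 * (16 - 17) - 10 = 34

2P = (17, 34)


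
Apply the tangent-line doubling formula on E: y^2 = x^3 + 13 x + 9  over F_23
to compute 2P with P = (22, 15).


Doubling: s = (3 x1^2 + a) / (2 y1)
s = (3*22^2 + 13) / (2*15) mod 23 = 22
x3 = s^2 - 2 x1 mod 23 = 22^2 - 2*22 = 3
y3 = s (x1 - x3) - y1 mod 23 = 22 * (22 - 3) - 15 = 12

2P = (3, 12)


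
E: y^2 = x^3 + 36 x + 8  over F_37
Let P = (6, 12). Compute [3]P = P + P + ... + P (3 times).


k = 3 = 11_2 (binary, LSB first: 11)
Double-and-add from P = (6, 12):
  bit 0 = 1: acc = O + (6, 12) = (6, 12)
  bit 1 = 1: acc = (6, 12) + (24, 28) = (32, 6)

3P = (32, 6)


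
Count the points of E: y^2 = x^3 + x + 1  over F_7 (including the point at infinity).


For each x in F_7, count y with y^2 = x^3 + 1 x + 1 mod 7:
  x = 0: RHS = 1, y in [1, 6]  -> 2 point(s)
  x = 2: RHS = 4, y in [2, 5]  -> 2 point(s)
Affine points: 4. Add the point at infinity: total = 5.

#E(F_7) = 5


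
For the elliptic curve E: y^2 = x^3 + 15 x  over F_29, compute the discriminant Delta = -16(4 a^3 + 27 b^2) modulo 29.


4 a^3 + 27 b^2 = 4*15^3 + 27*0^2 = 13500 + 0 = 13500
Delta = -16 * (13500) = -216000
Delta mod 29 = 21

Delta = 21 (mod 29)


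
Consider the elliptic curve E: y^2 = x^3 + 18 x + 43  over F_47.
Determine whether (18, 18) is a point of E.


Check whether y^2 = x^3 + 18 x + 43 (mod 47) for (x, y) = (18, 18).
LHS: y^2 = 18^2 mod 47 = 42
RHS: x^3 + 18 x + 43 = 18^3 + 18*18 + 43 mod 47 = 42
LHS = RHS

Yes, on the curve


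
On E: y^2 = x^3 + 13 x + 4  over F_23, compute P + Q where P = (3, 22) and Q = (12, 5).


P != Q, so use the chord formula.
s = (y2 - y1) / (x2 - x1) = (6) / (9) mod 23 = 16
x3 = s^2 - x1 - x2 mod 23 = 16^2 - 3 - 12 = 11
y3 = s (x1 - x3) - y1 mod 23 = 16 * (3 - 11) - 22 = 11

P + Q = (11, 11)


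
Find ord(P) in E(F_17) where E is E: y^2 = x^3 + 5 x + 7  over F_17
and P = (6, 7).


Compute successive multiples of P until we hit O:
  1P = (6, 7)
  2P = (9, 4)
  3P = (3, 7)
  4P = (8, 10)
  5P = (1, 9)
  6P = (2, 5)
  7P = (5, 2)
  8P = (14, 4)
  ... (continuing to 23P)
  23P = O

ord(P) = 23


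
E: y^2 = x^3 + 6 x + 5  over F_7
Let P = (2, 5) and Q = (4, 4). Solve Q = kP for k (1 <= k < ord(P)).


Enumerate multiples of P until we hit Q = (4, 4):
  1P = (2, 5)
  2P = (4, 4)
Match found at i = 2.

k = 2


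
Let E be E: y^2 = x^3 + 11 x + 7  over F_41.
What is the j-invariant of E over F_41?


Delta = -16(4 a^3 + 27 b^2) mod 41 = 2
-1728 * (4 a)^3 = -1728 * (4*11)^3 mod 41 = 2
j = 2 * 2^(-1) mod 41 = 1

j = 1 (mod 41)


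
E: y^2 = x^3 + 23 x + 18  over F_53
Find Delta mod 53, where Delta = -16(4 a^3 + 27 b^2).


4 a^3 + 27 b^2 = 4*23^3 + 27*18^2 = 48668 + 8748 = 57416
Delta = -16 * (57416) = -918656
Delta mod 53 = 46

Delta = 46 (mod 53)


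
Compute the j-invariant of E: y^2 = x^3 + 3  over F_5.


Delta = -16(4 a^3 + 27 b^2) mod 5 = 2
-1728 * (4 a)^3 = -1728 * (4*0)^3 mod 5 = 0
j = 0 * 2^(-1) mod 5 = 0

j = 0 (mod 5)


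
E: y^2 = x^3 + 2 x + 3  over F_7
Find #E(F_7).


For each x in F_7, count y with y^2 = x^3 + 2 x + 3 mod 7:
  x = 2: RHS = 1, y in [1, 6]  -> 2 point(s)
  x = 3: RHS = 1, y in [1, 6]  -> 2 point(s)
  x = 6: RHS = 0, y in [0]  -> 1 point(s)
Affine points: 5. Add the point at infinity: total = 6.

#E(F_7) = 6


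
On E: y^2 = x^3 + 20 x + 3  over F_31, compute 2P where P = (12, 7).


Doubling: s = (3 x1^2 + a) / (2 y1)
s = (3*12^2 + 20) / (2*7) mod 31 = 19
x3 = s^2 - 2 x1 mod 31 = 19^2 - 2*12 = 27
y3 = s (x1 - x3) - y1 mod 31 = 19 * (12 - 27) - 7 = 18

2P = (27, 18)


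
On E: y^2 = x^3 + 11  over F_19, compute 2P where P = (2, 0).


k = 2 = 10_2 (binary, LSB first: 01)
Double-and-add from P = (2, 0):
  bit 0 = 0: acc unchanged = O
  bit 1 = 1: acc = O + O = O

2P = O


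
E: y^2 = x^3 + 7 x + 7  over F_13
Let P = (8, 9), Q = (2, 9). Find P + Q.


P != Q, so use the chord formula.
s = (y2 - y1) / (x2 - x1) = (0) / (7) mod 13 = 0
x3 = s^2 - x1 - x2 mod 13 = 0^2 - 8 - 2 = 3
y3 = s (x1 - x3) - y1 mod 13 = 0 * (8 - 3) - 9 = 4

P + Q = (3, 4)


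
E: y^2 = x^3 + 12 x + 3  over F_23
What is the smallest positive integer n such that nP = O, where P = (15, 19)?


Compute successive multiples of P until we hit O:
  1P = (15, 19)
  2P = (5, 2)
  3P = (19, 11)
  4P = (16, 6)
  5P = (0, 16)
  6P = (20, 3)
  7P = (1, 19)
  8P = (7, 4)
  ... (continuing to 30P)
  30P = O

ord(P) = 30


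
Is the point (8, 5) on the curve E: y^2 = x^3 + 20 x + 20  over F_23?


Check whether y^2 = x^3 + 20 x + 20 (mod 23) for (x, y) = (8, 5).
LHS: y^2 = 5^2 mod 23 = 2
RHS: x^3 + 20 x + 20 = 8^3 + 20*8 + 20 mod 23 = 2
LHS = RHS

Yes, on the curve


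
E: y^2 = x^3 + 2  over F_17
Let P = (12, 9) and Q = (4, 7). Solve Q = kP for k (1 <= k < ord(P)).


Enumerate multiples of P until we hit Q = (4, 7):
  1P = (12, 9)
  2P = (8, 2)
  3P = (16, 1)
  4P = (10, 4)
  5P = (14, 3)
  6P = (0, 6)
  7P = (4, 10)
  8P = (5, 5)
  9P = (9, 0)
  10P = (5, 12)
  11P = (4, 7)
Match found at i = 11.

k = 11


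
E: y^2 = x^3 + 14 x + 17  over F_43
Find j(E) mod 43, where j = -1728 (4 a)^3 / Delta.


Delta = -16(4 a^3 + 27 b^2) mod 43 = 20
-1728 * (4 a)^3 = -1728 * (4*14)^3 mod 43 = 11
j = 11 * 20^(-1) mod 43 = 7

j = 7 (mod 43)


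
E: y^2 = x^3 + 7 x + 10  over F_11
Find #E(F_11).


For each x in F_11, count y with y^2 = x^3 + 7 x + 10 mod 11:
  x = 3: RHS = 3, y in [5, 6]  -> 2 point(s)
  x = 4: RHS = 3, y in [5, 6]  -> 2 point(s)
  x = 5: RHS = 5, y in [4, 7]  -> 2 point(s)
  x = 6: RHS = 4, y in [2, 9]  -> 2 point(s)
Affine points: 8. Add the point at infinity: total = 9.

#E(F_11) = 9


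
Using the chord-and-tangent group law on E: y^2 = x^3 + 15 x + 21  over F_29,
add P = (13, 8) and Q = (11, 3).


P != Q, so use the chord formula.
s = (y2 - y1) / (x2 - x1) = (24) / (27) mod 29 = 17
x3 = s^2 - x1 - x2 mod 29 = 17^2 - 13 - 11 = 4
y3 = s (x1 - x3) - y1 mod 29 = 17 * (13 - 4) - 8 = 0

P + Q = (4, 0)


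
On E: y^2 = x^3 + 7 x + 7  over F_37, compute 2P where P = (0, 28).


Doubling: s = (3 x1^2 + a) / (2 y1)
s = (3*0^2 + 7) / (2*28) mod 37 = 14
x3 = s^2 - 2 x1 mod 37 = 14^2 - 2*0 = 11
y3 = s (x1 - x3) - y1 mod 37 = 14 * (0 - 11) - 28 = 3

2P = (11, 3)


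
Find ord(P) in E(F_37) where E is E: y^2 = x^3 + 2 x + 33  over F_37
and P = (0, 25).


Compute successive multiples of P until we hit O:
  1P = (0, 25)
  2P = (9, 22)
  3P = (24, 20)
  4P = (23, 6)
  5P = (30, 3)
  6P = (35, 13)
  7P = (1, 6)
  8P = (27, 7)
  ... (continuing to 21P)
  21P = O

ord(P) = 21


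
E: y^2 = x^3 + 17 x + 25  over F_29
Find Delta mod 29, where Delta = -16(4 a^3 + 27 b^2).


4 a^3 + 27 b^2 = 4*17^3 + 27*25^2 = 19652 + 16875 = 36527
Delta = -16 * (36527) = -584432
Delta mod 29 = 5

Delta = 5 (mod 29)


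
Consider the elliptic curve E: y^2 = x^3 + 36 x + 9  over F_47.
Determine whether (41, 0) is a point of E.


Check whether y^2 = x^3 + 36 x + 9 (mod 47) for (x, y) = (41, 0).
LHS: y^2 = 0^2 mod 47 = 0
RHS: x^3 + 36 x + 9 = 41^3 + 36*41 + 9 mod 47 = 0
LHS = RHS

Yes, on the curve


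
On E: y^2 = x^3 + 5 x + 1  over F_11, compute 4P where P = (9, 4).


k = 4 = 100_2 (binary, LSB first: 001)
Double-and-add from P = (9, 4):
  bit 0 = 0: acc unchanged = O
  bit 1 = 0: acc unchanged = O
  bit 2 = 1: acc = O + (7, 7) = (7, 7)

4P = (7, 7)


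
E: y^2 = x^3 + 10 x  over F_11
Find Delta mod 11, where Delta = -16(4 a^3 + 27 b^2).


4 a^3 + 27 b^2 = 4*10^3 + 27*0^2 = 4000 + 0 = 4000
Delta = -16 * (4000) = -64000
Delta mod 11 = 9

Delta = 9 (mod 11)


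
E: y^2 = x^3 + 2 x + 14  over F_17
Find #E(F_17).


For each x in F_17, count y with y^2 = x^3 + 2 x + 14 mod 17:
  x = 1: RHS = 0, y in [0]  -> 1 point(s)
  x = 2: RHS = 9, y in [3, 14]  -> 2 point(s)
  x = 3: RHS = 13, y in [8, 9]  -> 2 point(s)
  x = 4: RHS = 1, y in [1, 16]  -> 2 point(s)
  x = 5: RHS = 13, y in [8, 9]  -> 2 point(s)
  x = 6: RHS = 4, y in [2, 15]  -> 2 point(s)
  x = 8: RHS = 15, y in [7, 10]  -> 2 point(s)
  x = 9: RHS = 13, y in [8, 9]  -> 2 point(s)
  x = 12: RHS = 15, y in [7, 10]  -> 2 point(s)
  x = 14: RHS = 15, y in [7, 10]  -> 2 point(s)
  x = 15: RHS = 2, y in [6, 11]  -> 2 point(s)
Affine points: 21. Add the point at infinity: total = 22.

#E(F_17) = 22


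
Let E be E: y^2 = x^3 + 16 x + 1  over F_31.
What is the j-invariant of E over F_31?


Delta = -16(4 a^3 + 27 b^2) mod 31 = 25
-1728 * (4 a)^3 = -1728 * (4*16)^3 mod 31 = 2
j = 2 * 25^(-1) mod 31 = 10

j = 10 (mod 31)


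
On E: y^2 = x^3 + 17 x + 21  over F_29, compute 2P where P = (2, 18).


Doubling: s = (3 x1^2 + a) / (2 y1)
s = (3*2^2 + 17) / (2*18) mod 29 = 0
x3 = s^2 - 2 x1 mod 29 = 0^2 - 2*2 = 25
y3 = s (x1 - x3) - y1 mod 29 = 0 * (2 - 25) - 18 = 11

2P = (25, 11)


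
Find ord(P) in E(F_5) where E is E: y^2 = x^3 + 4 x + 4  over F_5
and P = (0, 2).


Compute successive multiples of P until we hit O:
  1P = (0, 2)
  2P = (1, 2)
  3P = (4, 3)
  4P = (2, 0)
  5P = (4, 2)
  6P = (1, 3)
  7P = (0, 3)
  8P = O

ord(P) = 8


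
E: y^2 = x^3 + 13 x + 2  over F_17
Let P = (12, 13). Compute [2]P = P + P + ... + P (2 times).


k = 2 = 10_2 (binary, LSB first: 01)
Double-and-add from P = (12, 13):
  bit 0 = 0: acc unchanged = O
  bit 1 = 1: acc = O + (12, 4) = (12, 4)

2P = (12, 4)


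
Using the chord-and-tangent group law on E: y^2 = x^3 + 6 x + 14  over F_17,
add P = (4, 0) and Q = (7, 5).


P != Q, so use the chord formula.
s = (y2 - y1) / (x2 - x1) = (5) / (3) mod 17 = 13
x3 = s^2 - x1 - x2 mod 17 = 13^2 - 4 - 7 = 5
y3 = s (x1 - x3) - y1 mod 17 = 13 * (4 - 5) - 0 = 4

P + Q = (5, 4)


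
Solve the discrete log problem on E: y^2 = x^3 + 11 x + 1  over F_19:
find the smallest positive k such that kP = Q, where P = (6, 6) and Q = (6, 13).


Enumerate multiples of P until we hit Q = (6, 13):
  1P = (6, 6)
  2P = (11, 3)
  3P = (13, 2)
  4P = (17, 3)
  5P = (0, 1)
  6P = (10, 16)
  7P = (14, 12)
  8P = (15, 11)
  9P = (3, 2)
  10P = (16, 6)
  11P = (16, 13)
  12P = (3, 17)
  13P = (15, 8)
  14P = (14, 7)
  15P = (10, 3)
  16P = (0, 18)
  17P = (17, 16)
  18P = (13, 17)
  19P = (11, 16)
  20P = (6, 13)
Match found at i = 20.

k = 20


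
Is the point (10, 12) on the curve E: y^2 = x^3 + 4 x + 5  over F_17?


Check whether y^2 = x^3 + 4 x + 5 (mod 17) for (x, y) = (10, 12).
LHS: y^2 = 12^2 mod 17 = 8
RHS: x^3 + 4 x + 5 = 10^3 + 4*10 + 5 mod 17 = 8
LHS = RHS

Yes, on the curve


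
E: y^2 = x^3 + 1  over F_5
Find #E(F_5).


For each x in F_5, count y with y^2 = x^3 + 0 x + 1 mod 5:
  x = 0: RHS = 1, y in [1, 4]  -> 2 point(s)
  x = 2: RHS = 4, y in [2, 3]  -> 2 point(s)
  x = 4: RHS = 0, y in [0]  -> 1 point(s)
Affine points: 5. Add the point at infinity: total = 6.

#E(F_5) = 6


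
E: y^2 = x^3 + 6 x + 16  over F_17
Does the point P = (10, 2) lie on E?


Check whether y^2 = x^3 + 6 x + 16 (mod 17) for (x, y) = (10, 2).
LHS: y^2 = 2^2 mod 17 = 4
RHS: x^3 + 6 x + 16 = 10^3 + 6*10 + 16 mod 17 = 5
LHS != RHS

No, not on the curve


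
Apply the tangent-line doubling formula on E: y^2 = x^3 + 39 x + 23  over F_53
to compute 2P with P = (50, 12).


Doubling: s = (3 x1^2 + a) / (2 y1)
s = (3*50^2 + 39) / (2*12) mod 53 = 16
x3 = s^2 - 2 x1 mod 53 = 16^2 - 2*50 = 50
y3 = s (x1 - x3) - y1 mod 53 = 16 * (50 - 50) - 12 = 41

2P = (50, 41)


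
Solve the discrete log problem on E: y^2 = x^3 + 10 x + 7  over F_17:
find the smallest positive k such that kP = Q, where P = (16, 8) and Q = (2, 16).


Enumerate multiples of P until we hit Q = (2, 16):
  1P = (16, 8)
  2P = (1, 1)
  3P = (8, 15)
  4P = (2, 1)
  5P = (12, 11)
  6P = (14, 16)
  7P = (3, 8)
  8P = (15, 9)
  9P = (4, 14)
  10P = (10, 6)
  11P = (10, 11)
  12P = (4, 3)
  13P = (15, 8)
  14P = (3, 9)
  15P = (14, 1)
  16P = (12, 6)
  17P = (2, 16)
Match found at i = 17.

k = 17


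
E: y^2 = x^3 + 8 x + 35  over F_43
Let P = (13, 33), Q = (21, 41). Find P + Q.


P != Q, so use the chord formula.
s = (y2 - y1) / (x2 - x1) = (8) / (8) mod 43 = 1
x3 = s^2 - x1 - x2 mod 43 = 1^2 - 13 - 21 = 10
y3 = s (x1 - x3) - y1 mod 43 = 1 * (13 - 10) - 33 = 13

P + Q = (10, 13)


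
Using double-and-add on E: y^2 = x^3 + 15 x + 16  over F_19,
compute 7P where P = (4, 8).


k = 7 = 111_2 (binary, LSB first: 111)
Double-and-add from P = (4, 8):
  bit 0 = 1: acc = O + (4, 8) = (4, 8)
  bit 1 = 1: acc = (4, 8) + (15, 14) = (16, 1)
  bit 2 = 1: acc = (16, 1) + (0, 15) = (10, 8)

7P = (10, 8)


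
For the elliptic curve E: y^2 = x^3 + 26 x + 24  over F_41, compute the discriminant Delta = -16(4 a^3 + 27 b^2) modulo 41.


4 a^3 + 27 b^2 = 4*26^3 + 27*24^2 = 70304 + 15552 = 85856
Delta = -16 * (85856) = -1373696
Delta mod 41 = 9

Delta = 9 (mod 41)


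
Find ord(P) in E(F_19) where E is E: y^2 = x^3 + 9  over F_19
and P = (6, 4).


Compute successive multiples of P until we hit O:
  1P = (6, 4)
  2P = (4, 4)
  3P = (9, 15)
  4P = (9, 4)
  5P = (4, 15)
  6P = (6, 15)
  7P = O

ord(P) = 7


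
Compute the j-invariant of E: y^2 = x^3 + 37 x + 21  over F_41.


Delta = -16(4 a^3 + 27 b^2) mod 41 = 11
-1728 * (4 a)^3 = -1728 * (4*37)^3 mod 41 = 17
j = 17 * 11^(-1) mod 41 = 9

j = 9 (mod 41)


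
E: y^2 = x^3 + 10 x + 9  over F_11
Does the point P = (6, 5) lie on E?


Check whether y^2 = x^3 + 10 x + 9 (mod 11) for (x, y) = (6, 5).
LHS: y^2 = 5^2 mod 11 = 3
RHS: x^3 + 10 x + 9 = 6^3 + 10*6 + 9 mod 11 = 10
LHS != RHS

No, not on the curve


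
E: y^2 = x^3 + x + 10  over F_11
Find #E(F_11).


For each x in F_11, count y with y^2 = x^3 + 1 x + 10 mod 11:
  x = 1: RHS = 1, y in [1, 10]  -> 2 point(s)
  x = 2: RHS = 9, y in [3, 8]  -> 2 point(s)
  x = 4: RHS = 1, y in [1, 10]  -> 2 point(s)
  x = 6: RHS = 1, y in [1, 10]  -> 2 point(s)
  x = 9: RHS = 0, y in [0]  -> 1 point(s)
Affine points: 9. Add the point at infinity: total = 10.

#E(F_11) = 10


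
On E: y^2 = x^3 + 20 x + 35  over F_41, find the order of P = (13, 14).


Compute successive multiples of P until we hit O:
  1P = (13, 14)
  2P = (14, 36)
  3P = (6, 17)
  4P = (18, 35)
  5P = (26, 38)
  6P = (27, 39)
  7P = (9, 40)
  8P = (10, 28)
  ... (continuing to 33P)
  33P = O

ord(P) = 33


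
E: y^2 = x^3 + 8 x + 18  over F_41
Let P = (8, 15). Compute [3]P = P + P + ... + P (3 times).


k = 3 = 11_2 (binary, LSB first: 11)
Double-and-add from P = (8, 15):
  bit 0 = 1: acc = O + (8, 15) = (8, 15)
  bit 1 = 1: acc = (8, 15) + (33, 37) = (32, 18)

3P = (32, 18)


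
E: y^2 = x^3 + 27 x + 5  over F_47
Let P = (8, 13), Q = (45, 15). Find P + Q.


P != Q, so use the chord formula.
s = (y2 - y1) / (x2 - x1) = (2) / (37) mod 47 = 28
x3 = s^2 - x1 - x2 mod 47 = 28^2 - 8 - 45 = 26
y3 = s (x1 - x3) - y1 mod 47 = 28 * (8 - 26) - 13 = 0

P + Q = (26, 0)


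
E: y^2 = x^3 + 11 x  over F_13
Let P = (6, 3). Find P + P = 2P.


Doubling: s = (3 x1^2 + a) / (2 y1)
s = (3*6^2 + 11) / (2*3) mod 13 = 9
x3 = s^2 - 2 x1 mod 13 = 9^2 - 2*6 = 4
y3 = s (x1 - x3) - y1 mod 13 = 9 * (6 - 4) - 3 = 2

2P = (4, 2)


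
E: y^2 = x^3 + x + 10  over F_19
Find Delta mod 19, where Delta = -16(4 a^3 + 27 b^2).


4 a^3 + 27 b^2 = 4*1^3 + 27*10^2 = 4 + 2700 = 2704
Delta = -16 * (2704) = -43264
Delta mod 19 = 18

Delta = 18 (mod 19)


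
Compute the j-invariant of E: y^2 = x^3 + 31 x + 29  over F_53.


Delta = -16(4 a^3 + 27 b^2) mod 53 = 1
-1728 * (4 a)^3 = -1728 * (4*31)^3 mod 53 = 42
j = 42 * 1^(-1) mod 53 = 42

j = 42 (mod 53)


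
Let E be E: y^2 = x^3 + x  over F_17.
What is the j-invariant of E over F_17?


Delta = -16(4 a^3 + 27 b^2) mod 17 = 4
-1728 * (4 a)^3 = -1728 * (4*1)^3 mod 17 = 10
j = 10 * 4^(-1) mod 17 = 11

j = 11 (mod 17)


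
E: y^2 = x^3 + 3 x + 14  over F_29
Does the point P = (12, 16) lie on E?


Check whether y^2 = x^3 + 3 x + 14 (mod 29) for (x, y) = (12, 16).
LHS: y^2 = 16^2 mod 29 = 24
RHS: x^3 + 3 x + 14 = 12^3 + 3*12 + 14 mod 29 = 9
LHS != RHS

No, not on the curve


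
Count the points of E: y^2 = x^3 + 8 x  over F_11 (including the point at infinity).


For each x in F_11, count y with y^2 = x^3 + 8 x + 0 mod 11:
  x = 0: RHS = 0, y in [0]  -> 1 point(s)
  x = 1: RHS = 9, y in [3, 8]  -> 2 point(s)
  x = 5: RHS = 0, y in [0]  -> 1 point(s)
  x = 6: RHS = 0, y in [0]  -> 1 point(s)
  x = 7: RHS = 3, y in [5, 6]  -> 2 point(s)
  x = 8: RHS = 4, y in [2, 9]  -> 2 point(s)
  x = 9: RHS = 9, y in [3, 8]  -> 2 point(s)
Affine points: 11. Add the point at infinity: total = 12.

#E(F_11) = 12


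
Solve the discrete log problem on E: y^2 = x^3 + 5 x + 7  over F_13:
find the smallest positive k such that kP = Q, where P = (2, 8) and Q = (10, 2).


Enumerate multiples of P until we hit Q = (10, 2):
  1P = (2, 8)
  2P = (5, 1)
  3P = (10, 2)
Match found at i = 3.

k = 3


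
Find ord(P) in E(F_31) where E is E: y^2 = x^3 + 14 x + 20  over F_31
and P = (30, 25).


Compute successive multiples of P until we hit O:
  1P = (30, 25)
  2P = (18, 20)
  3P = (23, 27)
  4P = (23, 4)
  5P = (18, 11)
  6P = (30, 6)
  7P = O

ord(P) = 7


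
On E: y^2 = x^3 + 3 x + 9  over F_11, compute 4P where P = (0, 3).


k = 4 = 100_2 (binary, LSB first: 001)
Double-and-add from P = (0, 3):
  bit 0 = 0: acc unchanged = O
  bit 1 = 0: acc unchanged = O
  bit 2 = 1: acc = O + (10, 4) = (10, 4)

4P = (10, 4)


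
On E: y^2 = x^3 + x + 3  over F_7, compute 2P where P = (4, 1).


Doubling: s = (3 x1^2 + a) / (2 y1)
s = (3*4^2 + 1) / (2*1) mod 7 = 0
x3 = s^2 - 2 x1 mod 7 = 0^2 - 2*4 = 6
y3 = s (x1 - x3) - y1 mod 7 = 0 * (4 - 6) - 1 = 6

2P = (6, 6)


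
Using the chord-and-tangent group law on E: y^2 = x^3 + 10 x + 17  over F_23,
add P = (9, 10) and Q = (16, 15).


P != Q, so use the chord formula.
s = (y2 - y1) / (x2 - x1) = (5) / (7) mod 23 = 4
x3 = s^2 - x1 - x2 mod 23 = 4^2 - 9 - 16 = 14
y3 = s (x1 - x3) - y1 mod 23 = 4 * (9 - 14) - 10 = 16

P + Q = (14, 16)


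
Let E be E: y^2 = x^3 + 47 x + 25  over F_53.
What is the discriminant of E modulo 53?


4 a^3 + 27 b^2 = 4*47^3 + 27*25^2 = 415292 + 16875 = 432167
Delta = -16 * (432167) = -6914672
Delta mod 53 = 26

Delta = 26 (mod 53)


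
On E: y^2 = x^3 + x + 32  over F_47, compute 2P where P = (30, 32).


Doubling: s = (3 x1^2 + a) / (2 y1)
s = (3*30^2 + 1) / (2*32) mod 47 = 40
x3 = s^2 - 2 x1 mod 47 = 40^2 - 2*30 = 36
y3 = s (x1 - x3) - y1 mod 47 = 40 * (30 - 36) - 32 = 10

2P = (36, 10)


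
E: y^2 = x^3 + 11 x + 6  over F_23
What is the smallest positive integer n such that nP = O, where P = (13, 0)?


Compute successive multiples of P until we hit O:
  1P = (13, 0)
  2P = O

ord(P) = 2


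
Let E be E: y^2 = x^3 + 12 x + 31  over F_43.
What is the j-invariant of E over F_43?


Delta = -16(4 a^3 + 27 b^2) mod 43 = 17
-1728 * (4 a)^3 = -1728 * (4*12)^3 mod 43 = 32
j = 32 * 17^(-1) mod 43 = 12

j = 12 (mod 43)


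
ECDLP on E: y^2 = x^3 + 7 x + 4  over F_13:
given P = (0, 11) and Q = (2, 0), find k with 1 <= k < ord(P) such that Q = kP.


Enumerate multiples of P until we hit Q = (2, 0):
  1P = (0, 11)
  2P = (12, 10)
  3P = (2, 0)
Match found at i = 3.

k = 3


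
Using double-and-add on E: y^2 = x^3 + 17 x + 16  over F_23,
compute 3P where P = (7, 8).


k = 3 = 11_2 (binary, LSB first: 11)
Double-and-add from P = (7, 8):
  bit 0 = 1: acc = O + (7, 8) = (7, 8)
  bit 1 = 1: acc = (7, 8) + (12, 4) = (12, 19)

3P = (12, 19)


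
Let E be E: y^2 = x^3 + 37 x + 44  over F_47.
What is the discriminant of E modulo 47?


4 a^3 + 27 b^2 = 4*37^3 + 27*44^2 = 202612 + 52272 = 254884
Delta = -16 * (254884) = -4078144
Delta mod 47 = 46

Delta = 46 (mod 47)


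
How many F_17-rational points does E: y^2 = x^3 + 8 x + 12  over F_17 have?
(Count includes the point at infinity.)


For each x in F_17, count y with y^2 = x^3 + 8 x + 12 mod 17:
  x = 1: RHS = 4, y in [2, 15]  -> 2 point(s)
  x = 2: RHS = 2, y in [6, 11]  -> 2 point(s)
  x = 6: RHS = 4, y in [2, 15]  -> 2 point(s)
  x = 10: RHS = 4, y in [2, 15]  -> 2 point(s)
  x = 12: RHS = 0, y in [0]  -> 1 point(s)
  x = 13: RHS = 1, y in [1, 16]  -> 2 point(s)
Affine points: 11. Add the point at infinity: total = 12.

#E(F_17) = 12


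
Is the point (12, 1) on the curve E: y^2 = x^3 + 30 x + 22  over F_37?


Check whether y^2 = x^3 + 30 x + 22 (mod 37) for (x, y) = (12, 1).
LHS: y^2 = 1^2 mod 37 = 1
RHS: x^3 + 30 x + 22 = 12^3 + 30*12 + 22 mod 37 = 1
LHS = RHS

Yes, on the curve


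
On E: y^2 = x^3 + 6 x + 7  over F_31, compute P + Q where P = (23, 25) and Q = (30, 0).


P != Q, so use the chord formula.
s = (y2 - y1) / (x2 - x1) = (6) / (7) mod 31 = 23
x3 = s^2 - x1 - x2 mod 31 = 23^2 - 23 - 30 = 11
y3 = s (x1 - x3) - y1 mod 31 = 23 * (23 - 11) - 25 = 3

P + Q = (11, 3)


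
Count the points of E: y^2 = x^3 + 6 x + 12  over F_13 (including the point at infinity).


For each x in F_13, count y with y^2 = x^3 + 6 x + 12 mod 13:
  x = 0: RHS = 12, y in [5, 8]  -> 2 point(s)
  x = 4: RHS = 9, y in [3, 10]  -> 2 point(s)
  x = 6: RHS = 4, y in [2, 11]  -> 2 point(s)
  x = 8: RHS = 0, y in [0]  -> 1 point(s)
Affine points: 7. Add the point at infinity: total = 8.

#E(F_13) = 8


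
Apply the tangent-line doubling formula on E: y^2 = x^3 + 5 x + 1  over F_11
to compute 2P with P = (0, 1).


Doubling: s = (3 x1^2 + a) / (2 y1)
s = (3*0^2 + 5) / (2*1) mod 11 = 8
x3 = s^2 - 2 x1 mod 11 = 8^2 - 2*0 = 9
y3 = s (x1 - x3) - y1 mod 11 = 8 * (0 - 9) - 1 = 4

2P = (9, 4)


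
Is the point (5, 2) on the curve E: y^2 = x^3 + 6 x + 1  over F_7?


Check whether y^2 = x^3 + 6 x + 1 (mod 7) for (x, y) = (5, 2).
LHS: y^2 = 2^2 mod 7 = 4
RHS: x^3 + 6 x + 1 = 5^3 + 6*5 + 1 mod 7 = 2
LHS != RHS

No, not on the curve


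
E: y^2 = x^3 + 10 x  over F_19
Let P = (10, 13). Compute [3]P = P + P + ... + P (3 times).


k = 3 = 11_2 (binary, LSB first: 11)
Double-and-add from P = (10, 13):
  bit 0 = 1: acc = O + (10, 13) = (10, 13)
  bit 1 = 1: acc = (10, 13) + (4, 3) = (12, 9)

3P = (12, 9)


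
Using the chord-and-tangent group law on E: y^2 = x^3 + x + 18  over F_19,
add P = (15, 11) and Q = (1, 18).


P != Q, so use the chord formula.
s = (y2 - y1) / (x2 - x1) = (7) / (5) mod 19 = 9
x3 = s^2 - x1 - x2 mod 19 = 9^2 - 15 - 1 = 8
y3 = s (x1 - x3) - y1 mod 19 = 9 * (15 - 8) - 11 = 14

P + Q = (8, 14)


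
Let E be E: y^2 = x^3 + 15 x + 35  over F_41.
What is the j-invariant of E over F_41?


Delta = -16(4 a^3 + 27 b^2) mod 41 = 16
-1728 * (4 a)^3 = -1728 * (4*15)^3 mod 41 = 10
j = 10 * 16^(-1) mod 41 = 16

j = 16 (mod 41)


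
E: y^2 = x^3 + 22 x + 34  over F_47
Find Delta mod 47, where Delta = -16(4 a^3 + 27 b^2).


4 a^3 + 27 b^2 = 4*22^3 + 27*34^2 = 42592 + 31212 = 73804
Delta = -16 * (73804) = -1180864
Delta mod 47 = 11

Delta = 11 (mod 47)


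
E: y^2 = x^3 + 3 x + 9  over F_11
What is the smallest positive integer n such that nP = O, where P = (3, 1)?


Compute successive multiples of P until we hit O:
  1P = (3, 1)
  2P = (10, 4)
  3P = (2, 1)
  4P = (6, 10)
  5P = (0, 8)
  6P = (0, 3)
  7P = (6, 1)
  8P = (2, 10)
  ... (continuing to 11P)
  11P = O

ord(P) = 11


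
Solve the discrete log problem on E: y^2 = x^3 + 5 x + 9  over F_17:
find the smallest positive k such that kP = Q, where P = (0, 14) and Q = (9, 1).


Enumerate multiples of P until we hit Q = (9, 1):
  1P = (0, 14)
  2P = (4, 12)
  3P = (9, 16)
  4P = (7, 9)
  5P = (6, 0)
  6P = (7, 8)
  7P = (9, 1)
Match found at i = 7.

k = 7


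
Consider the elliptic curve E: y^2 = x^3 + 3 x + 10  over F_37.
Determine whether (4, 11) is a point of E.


Check whether y^2 = x^3 + 3 x + 10 (mod 37) for (x, y) = (4, 11).
LHS: y^2 = 11^2 mod 37 = 10
RHS: x^3 + 3 x + 10 = 4^3 + 3*4 + 10 mod 37 = 12
LHS != RHS

No, not on the curve


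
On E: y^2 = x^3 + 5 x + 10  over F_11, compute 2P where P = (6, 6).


Doubling: s = (3 x1^2 + a) / (2 y1)
s = (3*6^2 + 5) / (2*6) mod 11 = 3
x3 = s^2 - 2 x1 mod 11 = 3^2 - 2*6 = 8
y3 = s (x1 - x3) - y1 mod 11 = 3 * (6 - 8) - 6 = 10

2P = (8, 10)


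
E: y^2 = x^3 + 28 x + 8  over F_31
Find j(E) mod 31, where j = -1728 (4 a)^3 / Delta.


Delta = -16(4 a^3 + 27 b^2) mod 31 = 27
-1728 * (4 a)^3 = -1728 * (4*28)^3 mod 31 = 2
j = 2 * 27^(-1) mod 31 = 15

j = 15 (mod 31)


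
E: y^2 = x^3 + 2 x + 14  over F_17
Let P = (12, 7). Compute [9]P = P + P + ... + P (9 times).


k = 9 = 1001_2 (binary, LSB first: 1001)
Double-and-add from P = (12, 7):
  bit 0 = 1: acc = O + (12, 7) = (12, 7)
  bit 1 = 0: acc unchanged = (12, 7)
  bit 2 = 0: acc unchanged = (12, 7)
  bit 3 = 1: acc = (12, 7) + (14, 10) = (6, 2)

9P = (6, 2)


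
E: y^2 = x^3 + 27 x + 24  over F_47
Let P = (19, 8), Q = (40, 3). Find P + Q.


P != Q, so use the chord formula.
s = (y2 - y1) / (x2 - x1) = (42) / (21) mod 47 = 2
x3 = s^2 - x1 - x2 mod 47 = 2^2 - 19 - 40 = 39
y3 = s (x1 - x3) - y1 mod 47 = 2 * (19 - 39) - 8 = 46

P + Q = (39, 46)


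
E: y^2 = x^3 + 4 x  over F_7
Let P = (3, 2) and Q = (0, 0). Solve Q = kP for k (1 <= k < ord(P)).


Enumerate multiples of P until we hit Q = (0, 0):
  1P = (3, 2)
  2P = (2, 4)
  3P = (6, 4)
  4P = (0, 0)
Match found at i = 4.

k = 4


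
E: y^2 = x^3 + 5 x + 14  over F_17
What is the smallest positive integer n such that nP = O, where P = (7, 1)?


Compute successive multiples of P until we hit O:
  1P = (7, 1)
  2P = (16, 12)
  3P = (2, 7)
  4P = (4, 9)
  5P = (15, 9)
  6P = (13, 10)
  7P = (12, 0)
  8P = (13, 7)
  ... (continuing to 14P)
  14P = O

ord(P) = 14


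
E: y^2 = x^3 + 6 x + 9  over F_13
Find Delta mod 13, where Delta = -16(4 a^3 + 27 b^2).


4 a^3 + 27 b^2 = 4*6^3 + 27*9^2 = 864 + 2187 = 3051
Delta = -16 * (3051) = -48816
Delta mod 13 = 12

Delta = 12 (mod 13)


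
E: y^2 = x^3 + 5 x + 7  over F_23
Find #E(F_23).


For each x in F_23, count y with y^2 = x^3 + 5 x + 7 mod 23:
  x = 1: RHS = 13, y in [6, 17]  -> 2 point(s)
  x = 2: RHS = 2, y in [5, 18]  -> 2 point(s)
  x = 3: RHS = 3, y in [7, 16]  -> 2 point(s)
  x = 6: RHS = 0, y in [0]  -> 1 point(s)
  x = 11: RHS = 13, y in [6, 17]  -> 2 point(s)
  x = 12: RHS = 1, y in [1, 22]  -> 2 point(s)
  x = 18: RHS = 18, y in [8, 15]  -> 2 point(s)
  x = 21: RHS = 12, y in [9, 14]  -> 2 point(s)
  x = 22: RHS = 1, y in [1, 22]  -> 2 point(s)
Affine points: 17. Add the point at infinity: total = 18.

#E(F_23) = 18


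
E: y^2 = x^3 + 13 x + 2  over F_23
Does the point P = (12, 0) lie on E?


Check whether y^2 = x^3 + 13 x + 2 (mod 23) for (x, y) = (12, 0).
LHS: y^2 = 0^2 mod 23 = 0
RHS: x^3 + 13 x + 2 = 12^3 + 13*12 + 2 mod 23 = 0
LHS = RHS

Yes, on the curve


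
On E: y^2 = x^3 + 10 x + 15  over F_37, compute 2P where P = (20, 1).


Doubling: s = (3 x1^2 + a) / (2 y1)
s = (3*20^2 + 10) / (2*1) mod 37 = 13
x3 = s^2 - 2 x1 mod 37 = 13^2 - 2*20 = 18
y3 = s (x1 - x3) - y1 mod 37 = 13 * (20 - 18) - 1 = 25

2P = (18, 25)


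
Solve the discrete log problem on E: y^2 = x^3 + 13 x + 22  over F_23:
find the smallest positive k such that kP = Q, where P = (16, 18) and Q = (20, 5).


Enumerate multiples of P until we hit Q = (20, 5):
  1P = (16, 18)
  2P = (17, 21)
  3P = (22, 10)
  4P = (20, 18)
  5P = (10, 5)
  6P = (10, 18)
  7P = (20, 5)
Match found at i = 7.

k = 7
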